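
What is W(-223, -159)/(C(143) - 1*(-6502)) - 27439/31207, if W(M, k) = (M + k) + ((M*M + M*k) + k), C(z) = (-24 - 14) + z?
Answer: 2460227042/206184649 ≈ 11.932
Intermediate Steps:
C(z) = -38 + z
W(M, k) = M + M² + 2*k + M*k (W(M, k) = (M + k) + ((M² + M*k) + k) = (M + k) + (k + M² + M*k) = M + M² + 2*k + M*k)
W(-223, -159)/(C(143) - 1*(-6502)) - 27439/31207 = (-223 + (-223)² + 2*(-159) - 223*(-159))/((-38 + 143) - 1*(-6502)) - 27439/31207 = (-223 + 49729 - 318 + 35457)/(105 + 6502) - 27439*1/31207 = 84645/6607 - 27439/31207 = 2460227042/206184649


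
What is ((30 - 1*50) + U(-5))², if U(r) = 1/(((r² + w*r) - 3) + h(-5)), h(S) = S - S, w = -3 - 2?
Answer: 881721/2209 ≈ 399.15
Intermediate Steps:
w = -5
h(S) = 0
U(r) = 1/(-3 + r² - 5*r) (U(r) = 1/(((r² - 5*r) - 3) + 0) = 1/((-3 + r² - 5*r) + 0) = 1/(-3 + r² - 5*r))
((30 - 1*50) + U(-5))² = ((30 - 1*50) + 1/(-3 + (-5)² - 5*(-5)))² = ((30 - 50) + 1/(-3 + 25 + 25))² = (-20 + 1/47)² = (-939/47)² = 881721/2209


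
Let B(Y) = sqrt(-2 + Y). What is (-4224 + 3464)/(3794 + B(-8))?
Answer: -1441720/7197223 + 380*I*sqrt(10)/7197223 ≈ -0.20032 + 0.00016696*I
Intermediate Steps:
(-4224 + 3464)/(3794 + B(-8)) = (-4224 + 3464)/(3794 + sqrt(-2 - 8)) = -760/(3794 + sqrt(-10)) = -760/(3794 + I*sqrt(10))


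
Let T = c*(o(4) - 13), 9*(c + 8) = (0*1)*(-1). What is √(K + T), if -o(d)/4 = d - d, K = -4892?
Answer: 6*I*√133 ≈ 69.195*I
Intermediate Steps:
c = -8 (c = -8 + ((0*1)*(-1))/9 = -8 + (0*(-1))/9 = -8 + (⅑)*0 = -8 + 0 = -8)
o(d) = 0 (o(d) = -4*(d - d) = -4*0 = 0)
T = 104 (T = -8*(0 - 13) = -8*(-13) = 104)
√(K + T) = √(-4892 + 104) = √(-4788) = 6*I*√133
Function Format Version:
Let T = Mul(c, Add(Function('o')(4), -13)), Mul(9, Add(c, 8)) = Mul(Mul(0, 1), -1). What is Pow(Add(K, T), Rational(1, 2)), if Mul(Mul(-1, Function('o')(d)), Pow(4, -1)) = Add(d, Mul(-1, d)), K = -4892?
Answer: Mul(6, I, Pow(133, Rational(1, 2))) ≈ Mul(69.195, I)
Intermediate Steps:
c = -8 (c = Add(-8, Mul(Rational(1, 9), Mul(Mul(0, 1), -1))) = Add(-8, Mul(Rational(1, 9), Mul(0, -1))) = Add(-8, Mul(Rational(1, 9), 0)) = Add(-8, 0) = -8)
Function('o')(d) = 0 (Function('o')(d) = Mul(-4, Add(d, Mul(-1, d))) = Mul(-4, 0) = 0)
T = 104 (T = Mul(-8, Add(0, -13)) = Mul(-8, -13) = 104)
Pow(Add(K, T), Rational(1, 2)) = Pow(Add(-4892, 104), Rational(1, 2)) = Pow(-4788, Rational(1, 2)) = Mul(6, I, Pow(133, Rational(1, 2)))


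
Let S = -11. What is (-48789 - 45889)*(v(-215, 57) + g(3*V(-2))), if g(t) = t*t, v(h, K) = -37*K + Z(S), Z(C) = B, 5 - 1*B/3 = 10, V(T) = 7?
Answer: 159343074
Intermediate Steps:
B = -15 (B = 15 - 3*10 = 15 - 30 = -15)
Z(C) = -15
v(h, K) = -15 - 37*K (v(h, K) = -37*K - 15 = -15 - 37*K)
g(t) = t**2
(-48789 - 45889)*(v(-215, 57) + g(3*V(-2))) = (-48789 - 45889)*((-15 - 37*57) + (3*7)**2) = -94678*((-15 - 2109) + 21**2) = -94678*(-2124 + 441) = -94678*(-1683) = 159343074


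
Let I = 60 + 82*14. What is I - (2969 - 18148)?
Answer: 16387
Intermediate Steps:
I = 1208 (I = 60 + 1148 = 1208)
I - (2969 - 18148) = 1208 - (2969 - 18148) = 1208 - 1*(-15179) = 1208 + 15179 = 16387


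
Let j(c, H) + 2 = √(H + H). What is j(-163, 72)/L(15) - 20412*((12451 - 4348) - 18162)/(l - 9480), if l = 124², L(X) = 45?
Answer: 461982641/13266 ≈ 34825.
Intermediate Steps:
j(c, H) = -2 + √2*√H (j(c, H) = -2 + √(H + H) = -2 + √(2*H) = -2 + √2*√H)
l = 15376
j(-163, 72)/L(15) - 20412*((12451 - 4348) - 18162)/(l - 9480) = (-2 + √2*√72)/45 - 20412*((12451 - 4348) - 18162)/(15376 - 9480) = (-2 + √2*(6*√2))*(1/45) - 20412/(5896/(8103 - 18162)) = (-2 + 12)*(1/45) - 20412/(5896/(-10059)) = 10*(1/45) - 20412/(5896*(-1/10059)) = 2/9 - 20412/(-5896/10059) = 2/9 - 20412*(-10059/5896) = 2/9 + 51331077/1474 = 461982641/13266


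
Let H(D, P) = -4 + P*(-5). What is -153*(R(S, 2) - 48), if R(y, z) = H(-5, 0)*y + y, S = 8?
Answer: 11016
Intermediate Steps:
H(D, P) = -4 - 5*P
R(y, z) = -3*y (R(y, z) = (-4 - 5*0)*y + y = (-4 + 0)*y + y = -4*y + y = -3*y)
-153*(R(S, 2) - 48) = -153*(-3*8 - 48) = -153*(-24 - 48) = -153*(-72) = 11016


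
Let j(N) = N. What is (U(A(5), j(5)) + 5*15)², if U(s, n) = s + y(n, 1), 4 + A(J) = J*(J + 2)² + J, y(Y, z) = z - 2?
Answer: 102400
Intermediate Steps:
y(Y, z) = -2 + z
A(J) = -4 + J + J*(2 + J)² (A(J) = -4 + (J*(J + 2)² + J) = -4 + (J*(2 + J)² + J) = -4 + (J + J*(2 + J)²) = -4 + J + J*(2 + J)²)
U(s, n) = -1 + s (U(s, n) = s + (-2 + 1) = s - 1 = -1 + s)
(U(A(5), j(5)) + 5*15)² = ((-1 + (-4 + 5 + 5*(2 + 5)²)) + 5*15)² = ((-1 + (-4 + 5 + 5*7²)) + 75)² = ((-1 + (-4 + 5 + 5*49)) + 75)² = ((-1 + (-4 + 5 + 245)) + 75)² = ((-1 + 246) + 75)² = (245 + 75)² = 320² = 102400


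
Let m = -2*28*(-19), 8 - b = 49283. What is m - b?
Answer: 50339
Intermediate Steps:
b = -49275 (b = 8 - 1*49283 = 8 - 49283 = -49275)
m = 1064 (m = -56*(-19) = 1064)
m - b = 1064 - 1*(-49275) = 1064 + 49275 = 50339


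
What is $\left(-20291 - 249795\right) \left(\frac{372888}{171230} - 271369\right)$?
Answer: $\frac{6274927076632226}{85615} \approx 7.3292 \cdot 10^{10}$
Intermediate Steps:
$\left(-20291 - 249795\right) \left(\frac{372888}{171230} - 271369\right) = - 270086 \left(372888 \cdot \frac{1}{171230} - 271369\right) = - 270086 \left(\frac{186444}{85615} - 271369\right) = \left(-270086\right) \left(- \frac{23233070491}{85615}\right) = \frac{6274927076632226}{85615}$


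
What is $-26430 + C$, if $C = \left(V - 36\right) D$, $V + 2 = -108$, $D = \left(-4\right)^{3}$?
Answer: $-17086$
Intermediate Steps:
$D = -64$
$V = -110$ ($V = -2 - 108 = -110$)
$C = 9344$ ($C = \left(-110 - 36\right) \left(-64\right) = \left(-146\right) \left(-64\right) = 9344$)
$-26430 + C = -26430 + 9344 = -17086$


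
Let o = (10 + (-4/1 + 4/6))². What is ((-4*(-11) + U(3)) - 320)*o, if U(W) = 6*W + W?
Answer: -34000/3 ≈ -11333.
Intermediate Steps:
U(W) = 7*W
o = 400/9 (o = (10 + (-4*1 + 4*(⅙)))² = (10 + (-4 + ⅔))² = (10 - 10/3)² = (20/3)² = 400/9 ≈ 44.444)
((-4*(-11) + U(3)) - 320)*o = ((-4*(-11) + 7*3) - 320)*(400/9) = ((44 + 21) - 320)*(400/9) = (65 - 320)*(400/9) = -255*400/9 = -34000/3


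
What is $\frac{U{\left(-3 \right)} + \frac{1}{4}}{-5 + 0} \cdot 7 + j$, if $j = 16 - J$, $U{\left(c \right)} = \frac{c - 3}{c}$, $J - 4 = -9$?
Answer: $\frac{357}{20} \approx 17.85$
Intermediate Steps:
$J = -5$ ($J = 4 - 9 = -5$)
$U{\left(c \right)} = \frac{-3 + c}{c}$ ($U{\left(c \right)} = \frac{c - 3}{c} = \frac{-3 + c}{c}$)
$j = 21$ ($j = 16 - -5 = 16 + 5 = 21$)
$\frac{U{\left(-3 \right)} + \frac{1}{4}}{-5 + 0} \cdot 7 + j = \frac{\frac{-3 - 3}{-3} + \frac{1}{4}}{-5 + 0} \cdot 7 + 21 = \frac{\left(- \frac{1}{3}\right) \left(-6\right) + \frac{1}{4}}{-5} \cdot 7 + 21 = - \frac{2 + \frac{1}{4}}{5} \cdot 7 + 21 = \left(- \frac{1}{5}\right) \frac{9}{4} \cdot 7 + 21 = \left(- \frac{9}{20}\right) 7 + 21 = - \frac{63}{20} + 21 = \frac{357}{20}$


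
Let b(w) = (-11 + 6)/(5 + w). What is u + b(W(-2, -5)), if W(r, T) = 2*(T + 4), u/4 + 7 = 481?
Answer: 5683/3 ≈ 1894.3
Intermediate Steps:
u = 1896 (u = -28 + 4*481 = -28 + 1924 = 1896)
W(r, T) = 8 + 2*T (W(r, T) = 2*(4 + T) = 8 + 2*T)
b(w) = -5/(5 + w)
u + b(W(-2, -5)) = 1896 - 5/(5 + (8 + 2*(-5))) = 1896 - 5/(5 + (8 - 10)) = 1896 - 5/(5 - 2) = 1896 - 5/3 = 5683/3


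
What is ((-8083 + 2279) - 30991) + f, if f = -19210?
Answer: -56005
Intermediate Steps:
((-8083 + 2279) - 30991) + f = ((-8083 + 2279) - 30991) - 19210 = (-5804 - 30991) - 19210 = -36795 - 19210 = -56005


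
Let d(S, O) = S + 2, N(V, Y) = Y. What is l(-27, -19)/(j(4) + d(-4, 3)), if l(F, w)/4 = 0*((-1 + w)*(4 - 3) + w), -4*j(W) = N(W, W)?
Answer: 0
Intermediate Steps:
d(S, O) = 2 + S
j(W) = -W/4
l(F, w) = 0 (l(F, w) = 4*(0*((-1 + w)*(4 - 3) + w)) = 4*(0*((-1 + w)*1 + w)) = 4*(0*((-1 + w) + w)) = 4*(0*(-1 + 2*w)) = 4*0 = 0)
l(-27, -19)/(j(4) + d(-4, 3)) = 0/(-¼*4 + (2 - 4)) = 0/(-1 - 2) = 0/(-3) = 0*(-⅓) = 0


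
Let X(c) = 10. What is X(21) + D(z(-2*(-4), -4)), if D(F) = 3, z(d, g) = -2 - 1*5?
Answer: 13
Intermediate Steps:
z(d, g) = -7 (z(d, g) = -2 - 5 = -7)
X(21) + D(z(-2*(-4), -4)) = 10 + 3 = 13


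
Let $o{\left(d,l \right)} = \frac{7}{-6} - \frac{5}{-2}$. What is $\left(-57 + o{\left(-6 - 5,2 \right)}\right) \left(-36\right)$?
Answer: $2004$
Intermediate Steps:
$o{\left(d,l \right)} = \frac{4}{3}$ ($o{\left(d,l \right)} = 7 \left(- \frac{1}{6}\right) - - \frac{5}{2} = - \frac{7}{6} + \frac{5}{2} = \frac{4}{3}$)
$\left(-57 + o{\left(-6 - 5,2 \right)}\right) \left(-36\right) = \left(-57 + \frac{4}{3}\right) \left(-36\right) = \left(- \frac{167}{3}\right) \left(-36\right) = 2004$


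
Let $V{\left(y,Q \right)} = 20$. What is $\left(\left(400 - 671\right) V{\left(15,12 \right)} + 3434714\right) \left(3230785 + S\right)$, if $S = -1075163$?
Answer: $7392261590868$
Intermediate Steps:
$\left(\left(400 - 671\right) V{\left(15,12 \right)} + 3434714\right) \left(3230785 + S\right) = \left(\left(400 - 671\right) 20 + 3434714\right) \left(3230785 - 1075163\right) = \left(\left(-271\right) 20 + 3434714\right) 2155622 = \left(-5420 + 3434714\right) 2155622 = 3429294 \cdot 2155622 = 7392261590868$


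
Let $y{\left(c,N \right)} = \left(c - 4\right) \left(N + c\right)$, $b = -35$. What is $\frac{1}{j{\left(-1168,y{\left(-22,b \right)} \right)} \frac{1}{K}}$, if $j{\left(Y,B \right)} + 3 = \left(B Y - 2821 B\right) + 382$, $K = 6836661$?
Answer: $- \frac{6836661}{5911319} \approx -1.1565$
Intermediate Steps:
$y{\left(c,N \right)} = \left(-4 + c\right) \left(N + c\right)$
$j{\left(Y,B \right)} = 379 - 2821 B + B Y$ ($j{\left(Y,B \right)} = -3 + \left(\left(B Y - 2821 B\right) + 382\right) = -3 + \left(\left(- 2821 B + B Y\right) + 382\right) = -3 + \left(382 - 2821 B + B Y\right) = 379 - 2821 B + B Y$)
$\frac{1}{j{\left(-1168,y{\left(-22,b \right)} \right)} \frac{1}{K}} = \frac{1}{\left(379 - 2821 \left(\left(-22\right)^{2} - -140 - -88 - -770\right) + \left(\left(-22\right)^{2} - -140 - -88 - -770\right) \left(-1168\right)\right) \frac{1}{6836661}} = \frac{1}{\left(379 - 2821 \left(484 + 140 + 88 + 770\right) + \left(484 + 140 + 88 + 770\right) \left(-1168\right)\right) \frac{1}{6836661}} = \frac{1}{\left(379 - 4180722 + 1482 \left(-1168\right)\right) \frac{1}{6836661}} = \frac{1}{\left(379 - 4180722 - 1730976\right) \frac{1}{6836661}} = \frac{1}{\left(-5911319\right) \frac{1}{6836661}} = \frac{1}{- \frac{5911319}{6836661}} = - \frac{6836661}{5911319}$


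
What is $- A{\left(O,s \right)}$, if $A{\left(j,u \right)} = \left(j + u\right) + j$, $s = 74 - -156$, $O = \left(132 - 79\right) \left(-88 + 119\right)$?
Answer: $-3516$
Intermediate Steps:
$O = 1643$ ($O = 53 \cdot 31 = 1643$)
$s = 230$ ($s = 74 + 156 = 230$)
$A{\left(j,u \right)} = u + 2 j$
$- A{\left(O,s \right)} = - (230 + 2 \cdot 1643) = - (230 + 3286) = \left(-1\right) 3516 = -3516$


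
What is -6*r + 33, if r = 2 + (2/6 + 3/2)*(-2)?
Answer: 43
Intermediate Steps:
r = -5/3 (r = 2 + (2*(⅙) + 3*(½))*(-2) = 2 + (⅓ + 3/2)*(-2) = 2 + (11/6)*(-2) = 2 - 11/3 = -5/3 ≈ -1.6667)
-6*r + 33 = -6*(-5/3) + 33 = 10 + 33 = 43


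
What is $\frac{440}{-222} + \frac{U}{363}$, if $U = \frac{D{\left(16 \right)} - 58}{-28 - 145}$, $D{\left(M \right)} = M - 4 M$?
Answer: $- \frac{4601338}{2323563} \approx -1.9803$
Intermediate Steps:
$D{\left(M \right)} = - 3 M$
$U = \frac{106}{173}$ ($U = \frac{\left(-3\right) 16 - 58}{-28 - 145} = \frac{-48 - 58}{-173} = \left(-106\right) \left(- \frac{1}{173}\right) = \frac{106}{173} \approx 0.61272$)
$\frac{440}{-222} + \frac{U}{363} = \frac{440}{-222} + \frac{106}{173 \cdot 363} = 440 \left(- \frac{1}{222}\right) + \frac{106}{173} \cdot \frac{1}{363} = - \frac{220}{111} + \frac{106}{62799} = - \frac{4601338}{2323563}$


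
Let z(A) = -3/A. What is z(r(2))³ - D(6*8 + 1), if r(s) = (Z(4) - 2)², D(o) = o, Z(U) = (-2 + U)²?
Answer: -3163/64 ≈ -49.422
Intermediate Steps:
r(s) = 4 (r(s) = ((-2 + 4)² - 2)² = (2² - 2)² = (4 - 2)² = 2² = 4)
z(r(2))³ - D(6*8 + 1) = (-3/4)³ - (6*8 + 1) = (-3*¼)³ - (48 + 1) = (-¾)³ - 1*49 = -27/64 - 49 = -3163/64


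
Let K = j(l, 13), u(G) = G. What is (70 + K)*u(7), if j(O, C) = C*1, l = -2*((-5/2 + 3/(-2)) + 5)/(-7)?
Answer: 581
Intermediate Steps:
l = 2/7 (l = -2*((-5*½ + 3*(-½)) + 5)*(-⅐) = -2*((-5/2 - 3/2) + 5)*(-⅐) = -2*(-4 + 5)*(-⅐) = -2*1*(-⅐) = -2*(-⅐) = 2/7 ≈ 0.28571)
j(O, C) = C
K = 13
(70 + K)*u(7) = (70 + 13)*7 = 83*7 = 581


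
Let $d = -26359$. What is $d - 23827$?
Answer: $-50186$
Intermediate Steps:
$d - 23827 = -26359 - 23827 = -50186$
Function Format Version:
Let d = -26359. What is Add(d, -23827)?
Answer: -50186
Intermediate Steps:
Add(d, -23827) = Add(-26359, -23827) = -50186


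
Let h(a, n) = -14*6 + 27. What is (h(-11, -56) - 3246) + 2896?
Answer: -407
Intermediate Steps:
h(a, n) = -57 (h(a, n) = -84 + 27 = -57)
(h(-11, -56) - 3246) + 2896 = (-57 - 3246) + 2896 = -3303 + 2896 = -407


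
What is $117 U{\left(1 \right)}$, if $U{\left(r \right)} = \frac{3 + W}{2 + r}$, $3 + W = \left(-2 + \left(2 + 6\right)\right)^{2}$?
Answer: $1404$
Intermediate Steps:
$W = 33$ ($W = -3 + \left(-2 + \left(2 + 6\right)\right)^{2} = -3 + \left(-2 + 8\right)^{2} = -3 + 6^{2} = -3 + 36 = 33$)
$U{\left(r \right)} = \frac{36}{2 + r}$ ($U{\left(r \right)} = \frac{3 + 33}{2 + r} = \frac{36}{2 + r}$)
$117 U{\left(1 \right)} = 117 \frac{36}{2 + 1} = 117 \cdot \frac{36}{3} = 117 \cdot 36 \cdot \frac{1}{3} = 117 \cdot 12 = 1404$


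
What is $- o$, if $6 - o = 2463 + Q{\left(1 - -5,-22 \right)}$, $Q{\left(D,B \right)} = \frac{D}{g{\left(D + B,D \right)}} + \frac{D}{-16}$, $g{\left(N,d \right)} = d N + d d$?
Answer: $\frac{98261}{40} \approx 2456.5$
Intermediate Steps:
$g{\left(N,d \right)} = d^{2} + N d$ ($g{\left(N,d \right)} = N d + d^{2} = d^{2} + N d$)
$Q{\left(D,B \right)} = \frac{1}{B + 2 D} - \frac{D}{16}$ ($Q{\left(D,B \right)} = \frac{D}{D \left(\left(D + B\right) + D\right)} + \frac{D}{-16} = \frac{D}{D \left(\left(B + D\right) + D\right)} + D \left(- \frac{1}{16}\right) = \frac{D}{D \left(B + 2 D\right)} - \frac{D}{16} = D \frac{1}{D \left(B + 2 D\right)} - \frac{D}{16} = \frac{1}{B + 2 D} - \frac{D}{16}$)
$o = - \frac{98261}{40}$ ($o = 6 - \left(2463 + \frac{16 - \left(1 - -5\right) \left(-22 + 2 \left(1 - -5\right)\right)}{16 \left(-22 + 2 \left(1 - -5\right)\right)}\right) = 6 - \left(2463 + \frac{16 - \left(1 + 5\right) \left(-22 + 2 \left(1 + 5\right)\right)}{16 \left(-22 + 2 \left(1 + 5\right)\right)}\right) = 6 - \left(2463 + \frac{16 - 6 \left(-22 + 2 \cdot 6\right)}{16 \left(-22 + 2 \cdot 6\right)}\right) = 6 - \left(2463 + \frac{16 - 6 \left(-22 + 12\right)}{16 \left(-22 + 12\right)}\right) = 6 - \left(2463 + \frac{16 - 6 \left(-10\right)}{16 \left(-10\right)}\right) = 6 - \left(2463 + \frac{1}{16} \left(- \frac{1}{10}\right) \left(16 + 60\right)\right) = 6 - \left(2463 + \frac{1}{16} \left(- \frac{1}{10}\right) 76\right) = 6 - \left(2463 - \frac{19}{40}\right) = 6 - \frac{98501}{40} = - \frac{98261}{40} \approx -2456.5$)
$- o = \left(-1\right) \left(- \frac{98261}{40}\right) = \frac{98261}{40}$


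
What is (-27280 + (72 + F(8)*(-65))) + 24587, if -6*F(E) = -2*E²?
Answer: -12023/3 ≈ -4007.7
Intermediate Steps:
F(E) = E²/3 (F(E) = -(-1)*E²/3 = E²/3)
(-27280 + (72 + F(8)*(-65))) + 24587 = (-27280 + (72 + ((⅓)*8²)*(-65))) + 24587 = (-27280 + (72 + ((⅓)*64)*(-65))) + 24587 = (-27280 + (72 + (64/3)*(-65))) + 24587 = (-27280 + (72 - 4160/3)) + 24587 = (-27280 - 3944/3) + 24587 = -85784/3 + 24587 = -12023/3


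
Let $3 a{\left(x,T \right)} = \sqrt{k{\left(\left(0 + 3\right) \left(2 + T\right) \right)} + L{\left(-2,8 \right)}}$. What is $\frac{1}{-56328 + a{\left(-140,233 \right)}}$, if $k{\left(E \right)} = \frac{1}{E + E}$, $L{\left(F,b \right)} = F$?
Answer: $- \frac{714802320}{40263385083779} - \frac{3 i \sqrt{3974790}}{40263385083779} \approx -1.7753 \cdot 10^{-5} - 1.4855 \cdot 10^{-10} i$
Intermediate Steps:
$k{\left(E \right)} = \frac{1}{2 E}$
$a{\left(x,T \right)} = \frac{\sqrt{-2 + \frac{1}{2 \left(6 + 3 T\right)}}}{3}$ ($a{\left(x,T \right)} = \frac{\sqrt{\frac{1}{2 \left(0 + 3\right) \left(2 + T\right)} - 2}}{3} = \frac{\sqrt{\frac{1}{2 \cdot 3 \left(2 + T\right)} - 2}}{3} = \frac{\sqrt{\frac{1}{2 \left(6 + 3 T\right)} - 2}}{3} = \frac{\sqrt{-2 + \frac{1}{2 \left(6 + 3 T\right)}}}{3}$)
$\frac{1}{-56328 + a{\left(-140,233 \right)}} = \frac{1}{-56328 + \frac{\sqrt{6} \sqrt{\frac{-23 - 2796}{2 + 233}}}{18}} = \frac{1}{-56328 + \frac{\sqrt{6} \sqrt{\frac{-23 - 2796}{235}}}{18}} = \frac{1}{-56328 + \frac{\sqrt{6} \sqrt{\frac{1}{235} \left(-2819\right)}}{18}} = \frac{1}{-56328 + \frac{\sqrt{6} \sqrt{- \frac{2819}{235}}}{18}} = \frac{1}{-56328 + \frac{\sqrt{6} \frac{i \sqrt{662465}}{235}}{18}} = \frac{1}{-56328 + \frac{i \sqrt{3974790}}{4230}}$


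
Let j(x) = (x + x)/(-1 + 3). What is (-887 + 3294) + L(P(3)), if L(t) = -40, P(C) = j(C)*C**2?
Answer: 2367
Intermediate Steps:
j(x) = x (j(x) = (2*x)/2 = (2*x)*(1/2) = x)
P(C) = C**3 (P(C) = C*C**2 = C**3)
(-887 + 3294) + L(P(3)) = (-887 + 3294) - 40 = 2407 - 40 = 2367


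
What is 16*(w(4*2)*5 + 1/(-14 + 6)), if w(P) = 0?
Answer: -2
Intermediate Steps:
16*(w(4*2)*5 + 1/(-14 + 6)) = 16*(0*5 + 1/(-14 + 6)) = 16*(0 + 1/(-8)) = 16*(0 - ⅛) = 16*(-⅛) = -2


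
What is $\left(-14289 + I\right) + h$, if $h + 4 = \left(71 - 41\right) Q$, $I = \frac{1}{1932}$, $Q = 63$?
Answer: $- \frac{23962595}{1932} \approx -12403.0$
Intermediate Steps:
$I = \frac{1}{1932} \approx 0.0005176$
$h = 1886$ ($h = -4 + \left(71 - 41\right) 63 = -4 + 30 \cdot 63 = -4 + 1890 = 1886$)
$\left(-14289 + I\right) + h = \left(-14289 + \frac{1}{1932}\right) + 1886 = - \frac{27606347}{1932} + 1886 = - \frac{23962595}{1932}$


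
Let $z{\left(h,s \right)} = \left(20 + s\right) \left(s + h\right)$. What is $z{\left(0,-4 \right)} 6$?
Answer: $-384$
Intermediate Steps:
$z{\left(h,s \right)} = \left(20 + s\right) \left(h + s\right)$
$z{\left(0,-4 \right)} 6 = \left(\left(-4\right)^{2} + 20 \cdot 0 + 20 \left(-4\right) + 0 \left(-4\right)\right) 6 = \left(16 + 0 - 80 + 0\right) 6 = \left(-64\right) 6 = -384$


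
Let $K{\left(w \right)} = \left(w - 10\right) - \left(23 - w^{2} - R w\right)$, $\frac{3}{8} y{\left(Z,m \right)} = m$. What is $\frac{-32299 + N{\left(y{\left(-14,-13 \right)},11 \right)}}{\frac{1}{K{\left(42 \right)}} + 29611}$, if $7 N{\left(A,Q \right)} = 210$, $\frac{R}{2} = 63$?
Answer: $- \frac{227980485}{209201716} \approx -1.0898$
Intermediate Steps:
$R = 126$ ($R = 2 \cdot 63 = 126$)
$y{\left(Z,m \right)} = \frac{8 m}{3}$
$N{\left(A,Q \right)} = 30$ ($N{\left(A,Q \right)} = \frac{1}{7} \cdot 210 = 30$)
$K{\left(w \right)} = -33 + w^{2} + 127 w$ ($K{\left(w \right)} = \left(w - 10\right) - \left(23 - w^{2} - 126 w\right) = \left(-10 + w\right) + \left(-23 + w^{2} + 126 w\right) = -33 + w^{2} + 127 w$)
$\frac{-32299 + N{\left(y{\left(-14,-13 \right)},11 \right)}}{\frac{1}{K{\left(42 \right)}} + 29611} = \frac{-32299 + 30}{\frac{1}{-33 + 42^{2} + 127 \cdot 42} + 29611} = - \frac{32269}{\frac{1}{-33 + 1764 + 5334} + 29611} = - \frac{32269}{\frac{1}{7065} + 29611} = - \frac{32269}{\frac{209201716}{7065}} = \left(-32269\right) \frac{7065}{209201716} = - \frac{227980485}{209201716}$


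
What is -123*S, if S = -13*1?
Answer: 1599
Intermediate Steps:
S = -13
-123*S = -123*(-13) = -1*(-1599) = 1599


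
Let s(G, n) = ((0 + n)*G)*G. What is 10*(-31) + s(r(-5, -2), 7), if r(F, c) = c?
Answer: -282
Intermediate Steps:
s(G, n) = n*G² (s(G, n) = (n*G)*G = (G*n)*G = n*G²)
10*(-31) + s(r(-5, -2), 7) = 10*(-31) + 7*(-2)² = -310 + 7*4 = -310 + 28 = -282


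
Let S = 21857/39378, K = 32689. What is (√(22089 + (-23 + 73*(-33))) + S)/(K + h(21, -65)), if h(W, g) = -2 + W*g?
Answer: 21857/1233397716 + √19657/31322 ≈ 0.0044939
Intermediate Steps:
S = 21857/39378 (S = 21857*(1/39378) = 21857/39378 ≈ 0.55506)
(√(22089 + (-23 + 73*(-33))) + S)/(K + h(21, -65)) = (√(22089 + (-23 + 73*(-33))) + 21857/39378)/(32689 + (-2 + 21*(-65))) = (√(22089 + (-23 - 2409)) + 21857/39378)/(32689 + (-2 - 1365)) = (√(22089 - 2432) + 21857/39378)/(32689 - 1367) = (√19657 + 21857/39378)/31322 = (21857/39378 + √19657)*(1/31322) = 21857/1233397716 + √19657/31322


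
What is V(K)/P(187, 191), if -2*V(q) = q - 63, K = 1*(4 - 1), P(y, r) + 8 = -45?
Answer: -30/53 ≈ -0.56604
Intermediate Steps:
P(y, r) = -53 (P(y, r) = -8 - 45 = -53)
K = 3 (K = 1*3 = 3)
V(q) = 63/2 - q/2 (V(q) = -(q - 63)/2 = -(-63 + q)/2 = 63/2 - q/2)
V(K)/P(187, 191) = (63/2 - ½*3)/(-53) = (63/2 - 3/2)*(-1/53) = 30*(-1/53) = -30/53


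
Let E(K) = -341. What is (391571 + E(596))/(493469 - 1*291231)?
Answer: 195615/101119 ≈ 1.9345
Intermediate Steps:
(391571 + E(596))/(493469 - 1*291231) = (391571 - 341)/(493469 - 1*291231) = 391230/(493469 - 291231) = 391230/202238 = 391230*(1/202238) = 195615/101119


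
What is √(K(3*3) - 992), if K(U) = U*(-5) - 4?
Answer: I*√1041 ≈ 32.265*I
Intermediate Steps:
K(U) = -4 - 5*U (K(U) = -5*U - 4 = -4 - 5*U)
√(K(3*3) - 992) = √((-4 - 15*3) - 992) = √((-4 - 5*9) - 992) = √((-4 - 45) - 992) = √(-49 - 992) = √(-1041) = I*√1041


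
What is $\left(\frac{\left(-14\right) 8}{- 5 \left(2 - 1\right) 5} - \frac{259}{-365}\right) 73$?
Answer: $\frac{9471}{25} \approx 378.84$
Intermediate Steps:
$\left(\frac{\left(-14\right) 8}{- 5 \left(2 - 1\right) 5} - \frac{259}{-365}\right) 73 = \left(- \frac{112}{- 5 \left(2 - 1\right) 5} - - \frac{259}{365}\right) 73 = \left(- \frac{112}{\left(-5\right) 1 \cdot 5} + \frac{259}{365}\right) 73 = \left(- \frac{112}{\left(-5\right) 5} + \frac{259}{365}\right) 73 = \left(- \frac{112}{-25} + \frac{259}{365}\right) 73 = \left(\left(-112\right) \left(- \frac{1}{25}\right) + \frac{259}{365}\right) 73 = \left(\frac{112}{25} + \frac{259}{365}\right) 73 = \frac{9471}{1825} \cdot 73 = \frac{9471}{25}$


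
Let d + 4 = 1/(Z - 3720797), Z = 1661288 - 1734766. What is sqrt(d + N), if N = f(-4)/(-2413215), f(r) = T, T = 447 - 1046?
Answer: I*sqrt(59615636265639149937766)/122085351255 ≈ 1.9999*I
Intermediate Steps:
T = -599
f(r) = -599
Z = -73478
d = -15177101/3794275 (d = -4 + 1/(-73478 - 3720797) = -4 + 1/(-3794275) = -4 - 1/3794275 = -15177101/3794275 ≈ -4.0000)
N = 599/2413215 (N = -599/(-2413215) = -599*(-1/2413215) = 599/2413215 ≈ 0.00024822)
sqrt(d + N) = sqrt(-15177101/3794275 + 599/2413215) = sqrt(-7324667003798/1831280268825) = I*sqrt(59615636265639149937766)/122085351255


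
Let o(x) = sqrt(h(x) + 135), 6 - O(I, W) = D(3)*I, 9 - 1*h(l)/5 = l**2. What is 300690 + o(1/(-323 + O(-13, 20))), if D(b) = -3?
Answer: 300690 + 5*sqrt(912499)/356 ≈ 3.0070e+5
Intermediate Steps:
h(l) = 45 - 5*l**2
O(I, W) = 6 + 3*I (O(I, W) = 6 - (-3)*I = 6 + 3*I)
o(x) = sqrt(180 - 5*x**2) (o(x) = sqrt((45 - 5*x**2) + 135) = sqrt(180 - 5*x**2))
300690 + o(1/(-323 + O(-13, 20))) = 300690 + sqrt(180 - 5/(-323 + (6 + 3*(-13)))**2) = 300690 + sqrt(180 - 5/(-323 + (6 - 39))**2) = 300690 + sqrt(180 - 5/(-323 - 33)**2) = 300690 + sqrt(180 - 5*(1/(-356))**2) = 300690 + sqrt(180 - 5*(-1/356)**2) = 300690 + sqrt(180 - 5*1/126736) = 300690 + sqrt(180 - 5/126736) = 300690 + sqrt(22812475/126736) = 300690 + 5*sqrt(912499)/356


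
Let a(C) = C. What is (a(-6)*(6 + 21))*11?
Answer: -1782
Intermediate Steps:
(a(-6)*(6 + 21))*11 = -6*(6 + 21)*11 = -6*27*11 = -162*11 = -1782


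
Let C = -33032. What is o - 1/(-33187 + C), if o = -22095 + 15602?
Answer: -429959966/66219 ≈ -6493.0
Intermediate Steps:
o = -6493
o - 1/(-33187 + C) = -6493 - 1/(-33187 - 33032) = -6493 - 1/(-66219) = -6493 - 1*(-1/66219) = -6493 + 1/66219 = -429959966/66219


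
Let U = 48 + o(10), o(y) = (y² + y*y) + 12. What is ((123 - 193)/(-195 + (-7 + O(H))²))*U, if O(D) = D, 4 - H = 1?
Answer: 18200/179 ≈ 101.68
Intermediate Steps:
H = 3 (H = 4 - 1*1 = 4 - 1 = 3)
o(y) = 12 + 2*y² (o(y) = (y² + y²) + 12 = 2*y² + 12 = 12 + 2*y²)
U = 260 (U = 48 + (12 + 2*10²) = 48 + (12 + 2*100) = 48 + (12 + 200) = 48 + 212 = 260)
((123 - 193)/(-195 + (-7 + O(H))²))*U = ((123 - 193)/(-195 + (-7 + 3)²))*260 = -70/(-195 + (-4)²)*260 = -70/(-195 + 16)*260 = -70/(-179)*260 = -70*(-1/179)*260 = (70/179)*260 = 18200/179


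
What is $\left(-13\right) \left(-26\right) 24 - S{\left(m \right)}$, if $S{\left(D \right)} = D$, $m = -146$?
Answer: $8258$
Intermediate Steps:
$\left(-13\right) \left(-26\right) 24 - S{\left(m \right)} = \left(-13\right) \left(-26\right) 24 - -146 = 338 \cdot 24 + 146 = 8112 + 146 = 8258$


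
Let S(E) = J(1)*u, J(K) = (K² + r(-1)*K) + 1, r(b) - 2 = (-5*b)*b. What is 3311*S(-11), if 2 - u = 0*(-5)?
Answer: -6622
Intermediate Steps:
r(b) = 2 - 5*b² (r(b) = 2 + (-5*b)*b = 2 - 5*b²)
J(K) = 1 + K² - 3*K (J(K) = (K² + (2 - 5*(-1)²)*K) + 1 = (K² + (2 - 5*1)*K) + 1 = (K² + (2 - 5)*K) + 1 = (K² - 3*K) + 1 = 1 + K² - 3*K)
u = 2 (u = 2 - 0*(-5) = 2 - 1*0 = 2 + 0 = 2)
S(E) = -2 (S(E) = (1 + 1² - 3*1)*2 = (1 + 1 - 3)*2 = -1*2 = -2)
3311*S(-11) = 3311*(-2) = -6622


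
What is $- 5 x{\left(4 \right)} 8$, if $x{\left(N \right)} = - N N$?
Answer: $640$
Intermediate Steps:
$x{\left(N \right)} = - N^{2}$
$- 5 x{\left(4 \right)} 8 = - 5 \left(- 4^{2}\right) 8 = - 5 \left(\left(-1\right) 16\right) 8 = \left(-5\right) \left(-16\right) 8 = 80 \cdot 8 = 640$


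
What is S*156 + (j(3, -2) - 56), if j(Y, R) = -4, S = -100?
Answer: -15660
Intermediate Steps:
S*156 + (j(3, -2) - 56) = -100*156 + (-4 - 56) = -15600 - 60 = -15660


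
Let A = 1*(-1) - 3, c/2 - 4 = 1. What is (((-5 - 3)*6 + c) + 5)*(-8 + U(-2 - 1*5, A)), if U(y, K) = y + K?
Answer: 627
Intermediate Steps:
c = 10 (c = 8 + 2*1 = 8 + 2 = 10)
A = -4 (A = -1 - 3 = -4)
U(y, K) = K + y
(((-5 - 3)*6 + c) + 5)*(-8 + U(-2 - 1*5, A)) = (((-5 - 3)*6 + 10) + 5)*(-8 + (-4 + (-2 - 1*5))) = ((-8*6 + 10) + 5)*(-8 + (-4 + (-2 - 5))) = ((-48 + 10) + 5)*(-8 + (-4 - 7)) = (-38 + 5)*(-8 - 11) = -33*(-19) = 627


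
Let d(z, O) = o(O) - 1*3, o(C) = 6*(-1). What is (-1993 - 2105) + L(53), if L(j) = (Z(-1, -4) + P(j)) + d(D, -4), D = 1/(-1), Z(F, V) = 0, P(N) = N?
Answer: -4054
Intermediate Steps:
o(C) = -6
D = -1
d(z, O) = -9 (d(z, O) = -6 - 1*3 = -6 - 3 = -9)
L(j) = -9 + j (L(j) = (0 + j) - 9 = j - 9 = -9 + j)
(-1993 - 2105) + L(53) = (-1993 - 2105) + (-9 + 53) = -4098 + 44 = -4054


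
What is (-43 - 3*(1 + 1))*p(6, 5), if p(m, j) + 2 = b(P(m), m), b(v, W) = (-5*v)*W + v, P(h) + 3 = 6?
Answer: 4361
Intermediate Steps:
P(h) = 3 (P(h) = -3 + 6 = 3)
b(v, W) = v - 5*W*v (b(v, W) = -5*W*v + v = v - 5*W*v)
p(m, j) = 1 - 15*m (p(m, j) = -2 + 3*(1 - 5*m) = -2 + (3 - 15*m) = 1 - 15*m)
(-43 - 3*(1 + 1))*p(6, 5) = (-43 - 3*(1 + 1))*(1 - 15*6) = (-43 - 3*2)*(1 - 90) = (-43 - 6)*(-89) = -49*(-89) = 4361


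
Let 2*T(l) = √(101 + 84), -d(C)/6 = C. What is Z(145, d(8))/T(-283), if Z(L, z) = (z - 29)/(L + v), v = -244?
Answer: 14*√185/1665 ≈ 0.11437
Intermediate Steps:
d(C) = -6*C
Z(L, z) = (-29 + z)/(-244 + L) (Z(L, z) = (z - 29)/(L - 244) = (-29 + z)/(-244 + L))
T(l) = √185/2 (T(l) = √(101 + 84)/2 = √185/2)
Z(145, d(8))/T(-283) = ((-29 - 6*8)/(-244 + 145))/((√185/2)) = ((-29 - 48)/(-99))*(2*√185/185) = (-1/99*(-77))*(2*√185/185) = 7*(2*√185/185)/9 = 14*√185/1665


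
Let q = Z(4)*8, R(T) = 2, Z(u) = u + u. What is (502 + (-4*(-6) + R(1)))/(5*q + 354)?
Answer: 264/337 ≈ 0.78338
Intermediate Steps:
Z(u) = 2*u
q = 64 (q = (2*4)*8 = 8*8 = 64)
(502 + (-4*(-6) + R(1)))/(5*q + 354) = (502 + (-4*(-6) + 2))/(5*64 + 354) = (502 + (24 + 2))/(320 + 354) = (502 + 26)/674 = 528*(1/674) = 264/337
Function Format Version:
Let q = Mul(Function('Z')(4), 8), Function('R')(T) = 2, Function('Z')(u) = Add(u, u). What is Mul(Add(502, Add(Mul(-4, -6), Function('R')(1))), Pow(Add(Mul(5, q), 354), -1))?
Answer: Rational(264, 337) ≈ 0.78338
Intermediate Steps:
Function('Z')(u) = Mul(2, u)
q = 64 (q = Mul(Mul(2, 4), 8) = Mul(8, 8) = 64)
Mul(Add(502, Add(Mul(-4, -6), Function('R')(1))), Pow(Add(Mul(5, q), 354), -1)) = Mul(Add(502, Add(Mul(-4, -6), 2)), Pow(Add(Mul(5, 64), 354), -1)) = Mul(Add(502, Add(24, 2)), Pow(Add(320, 354), -1)) = Mul(Add(502, 26), Pow(674, -1)) = Mul(528, Rational(1, 674)) = Rational(264, 337)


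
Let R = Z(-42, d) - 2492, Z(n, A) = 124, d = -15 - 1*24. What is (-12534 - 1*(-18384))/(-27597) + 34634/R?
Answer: -161607883/10891616 ≈ -14.838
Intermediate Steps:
d = -39 (d = -15 - 24 = -39)
R = -2368 (R = 124 - 2492 = -2368)
(-12534 - 1*(-18384))/(-27597) + 34634/R = (-12534 - 1*(-18384))/(-27597) + 34634/(-2368) = (-12534 + 18384)*(-1/27597) + 34634*(-1/2368) = 5850*(-1/27597) - 17317/1184 = -1950/9199 - 17317/1184 = -161607883/10891616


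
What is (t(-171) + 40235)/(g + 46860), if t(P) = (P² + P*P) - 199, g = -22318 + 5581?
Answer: 98518/30123 ≈ 3.2705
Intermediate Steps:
g = -16737
t(P) = -199 + 2*P² (t(P) = (P² + P²) - 199 = 2*P² - 199 = -199 + 2*P²)
(t(-171) + 40235)/(g + 46860) = ((-199 + 2*(-171)²) + 40235)/(-16737 + 46860) = ((-199 + 2*29241) + 40235)/30123 = ((-199 + 58482) + 40235)*(1/30123) = (58283 + 40235)*(1/30123) = 98518*(1/30123) = 98518/30123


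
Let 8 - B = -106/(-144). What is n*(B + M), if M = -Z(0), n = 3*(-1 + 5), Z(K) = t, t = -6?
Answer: 955/6 ≈ 159.17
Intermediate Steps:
Z(K) = -6
n = 12 (n = 3*4 = 12)
B = 523/72 (B = 8 - (-106)/(-144) = 8 - (-106)*(-1)/144 = 8 - 1*53/72 = 8 - 53/72 = 523/72 ≈ 7.2639)
M = 6 (M = -1*(-6) = 6)
n*(B + M) = 12*(523/72 + 6) = 12*(955/72) = 955/6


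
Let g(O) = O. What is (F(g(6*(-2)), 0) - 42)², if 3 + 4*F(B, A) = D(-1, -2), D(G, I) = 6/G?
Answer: 31329/16 ≈ 1958.1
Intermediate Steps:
F(B, A) = -9/4 (F(B, A) = -¾ + (6/(-1))/4 = -¾ + (6*(-1))/4 = -¾ + (¼)*(-6) = -¾ - 3/2 = -9/4)
(F(g(6*(-2)), 0) - 42)² = (-9/4 - 42)² = (-177/4)² = 31329/16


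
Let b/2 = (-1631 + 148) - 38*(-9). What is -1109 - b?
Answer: 1173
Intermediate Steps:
b = -2282 (b = 2*((-1631 + 148) - 38*(-9)) = 2*(-1483 + 342) = 2*(-1141) = -2282)
-1109 - b = -1109 - 1*(-2282) = -1109 + 2282 = 1173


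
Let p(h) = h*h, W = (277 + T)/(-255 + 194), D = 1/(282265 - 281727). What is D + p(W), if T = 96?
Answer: 74855123/2001898 ≈ 37.392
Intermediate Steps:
D = 1/538 ≈ 0.0018587
W = -373/61 (W = (277 + 96)/(-255 + 194) = 373/(-61) = 373*(-1/61) = -373/61 ≈ -6.1148)
p(h) = h**2
D + p(W) = 1/538 + (-373/61)**2 = 1/538 + 139129/3721 = 74855123/2001898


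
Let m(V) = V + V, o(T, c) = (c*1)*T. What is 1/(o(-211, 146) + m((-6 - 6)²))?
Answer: -1/30518 ≈ -3.2768e-5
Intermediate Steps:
o(T, c) = T*c (o(T, c) = c*T = T*c)
m(V) = 2*V
1/(o(-211, 146) + m((-6 - 6)²)) = 1/(-211*146 + 2*(-6 - 6)²) = 1/(-30806 + 2*(-12)²) = 1/(-30806 + 2*144) = 1/(-30806 + 288) = 1/(-30518) = -1/30518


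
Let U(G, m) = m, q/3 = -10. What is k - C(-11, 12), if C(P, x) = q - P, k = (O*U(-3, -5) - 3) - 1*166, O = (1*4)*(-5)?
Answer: -50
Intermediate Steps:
q = -30 (q = 3*(-10) = -30)
O = -20 (O = 4*(-5) = -20)
k = -69 (k = (-20*(-5) - 3) - 1*166 = (100 - 3) - 166 = 97 - 166 = -69)
C(P, x) = -30 - P
k - C(-11, 12) = -69 - (-30 - 1*(-11)) = -69 - (-30 + 11) = -69 - 1*(-19) = -69 + 19 = -50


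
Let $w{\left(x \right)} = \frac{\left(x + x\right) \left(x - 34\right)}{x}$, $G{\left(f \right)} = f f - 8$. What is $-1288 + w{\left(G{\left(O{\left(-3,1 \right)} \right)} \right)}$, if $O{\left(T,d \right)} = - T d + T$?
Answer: $-1372$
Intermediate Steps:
$O{\left(T,d \right)} = T - T d$ ($O{\left(T,d \right)} = - T d + T = T - T d$)
$G{\left(f \right)} = -8 + f^{2}$ ($G{\left(f \right)} = f^{2} - 8 = -8 + f^{2}$)
$w{\left(x \right)} = -68 + 2 x$ ($w{\left(x \right)} = \frac{2 x \left(-34 + x\right)}{x} = -68 + 2 x$)
$-1288 + w{\left(G{\left(O{\left(-3,1 \right)} \right)} \right)} = -1288 - \left(68 - 2 \left(-8 + \left(- 3 \left(1 - 1\right)\right)^{2}\right)\right) = -1288 - \left(68 - 2 \left(-8 + \left(\left(-3\right) 0\right)^{2}\right)\right) = -1288 - \left(68 - 2 \left(-8 + 0^{2}\right)\right) = -1288 - \left(68 - 2 \left(-8 + 0\right)\right) = -1288 + \left(-68 + 2 \left(-8\right)\right) = -1288 - 84 = -1372$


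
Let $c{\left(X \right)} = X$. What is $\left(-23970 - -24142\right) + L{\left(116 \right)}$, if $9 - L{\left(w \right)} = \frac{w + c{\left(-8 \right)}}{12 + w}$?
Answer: $\frac{5765}{32} \approx 180.16$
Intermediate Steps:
$L{\left(w \right)} = 9 - \frac{-8 + w}{12 + w}$ ($L{\left(w \right)} = 9 - \frac{w - 8}{12 + w} = 9 - \frac{-8 + w}{12 + w}$)
$\left(-23970 - -24142\right) + L{\left(116 \right)} = \left(-23970 - -24142\right) + \frac{4 \left(29 + 2 \cdot 116\right)}{12 + 116} = \left(-23970 + 24142\right) + \frac{4 \left(29 + 232\right)}{128} = 172 + 4 \cdot \frac{1}{128} \cdot 261 = 172 + \frac{261}{32} = \frac{5765}{32}$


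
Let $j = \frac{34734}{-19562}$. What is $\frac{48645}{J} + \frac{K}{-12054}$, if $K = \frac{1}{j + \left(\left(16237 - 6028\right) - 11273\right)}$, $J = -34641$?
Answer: $- \frac{226388641179767}{161215527881982} \approx -1.4043$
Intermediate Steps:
$j = - \frac{17367}{9781}$ ($j = 34734 \left(- \frac{1}{19562}\right) = - \frac{17367}{9781} \approx -1.7756$)
$K = - \frac{9781}{10424351}$ ($K = \frac{1}{- \frac{17367}{9781} + \left(\left(16237 - 6028\right) - 11273\right)} = \frac{1}{- \frac{17367}{9781} + \left(10209 - 11273\right)} = \frac{1}{- \frac{17367}{9781} - 1064} = \frac{1}{- \frac{10424351}{9781}} = - \frac{9781}{10424351} \approx -0.00093828$)
$\frac{48645}{J} + \frac{K}{-12054} = \frac{48645}{-34641} - \frac{9781}{10424351 \left(-12054\right)} = 48645 \left(- \frac{1}{34641}\right) - - \frac{9781}{125655126954} = - \frac{5405}{3849} + \frac{9781}{125655126954} = - \frac{226388641179767}{161215527881982}$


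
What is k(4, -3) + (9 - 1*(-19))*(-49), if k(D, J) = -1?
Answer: -1373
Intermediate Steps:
k(4, -3) + (9 - 1*(-19))*(-49) = -1 + (9 - 1*(-19))*(-49) = -1 + (9 + 19)*(-49) = -1 + 28*(-49) = -1 - 1372 = -1373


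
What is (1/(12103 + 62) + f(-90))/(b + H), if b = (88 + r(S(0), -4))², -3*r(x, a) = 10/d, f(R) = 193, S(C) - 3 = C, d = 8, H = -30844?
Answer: -112696608/13531271425 ≈ -0.0083286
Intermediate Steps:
S(C) = 3 + C
r(x, a) = -5/12 (r(x, a) = -10/(3*8) = -⅓*5/4 = -5/12)
b = 1104601/144 (b = (88 - 5/12)² = (1051/12)² = 1104601/144 ≈ 7670.8)
(1/(12103 + 62) + f(-90))/(b + H) = (1/(12103 + 62) + 193)/(1104601/144 - 30844) = (1/12165 + 193)/(-3336935/144) = (1/12165 + 193)*(-144/3336935) = (2347846/12165)*(-144/3336935) = -112696608/13531271425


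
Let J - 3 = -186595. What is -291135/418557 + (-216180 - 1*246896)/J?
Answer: 683824703/382840136 ≈ 1.7862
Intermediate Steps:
J = -186592 (J = 3 - 186595 = -186592)
-291135/418557 + (-216180 - 1*246896)/J = -291135/418557 + (-216180 - 1*246896)/(-186592) = -291135*1/418557 + (-216180 - 246896)*(-1/186592) = -97045/139519 - 463076*(-1/186592) = -97045/139519 + 115769/46648 = 683824703/382840136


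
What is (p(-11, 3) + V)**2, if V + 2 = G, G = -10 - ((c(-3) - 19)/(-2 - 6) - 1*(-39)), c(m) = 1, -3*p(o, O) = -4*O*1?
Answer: 38809/16 ≈ 2425.6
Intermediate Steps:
p(o, O) = 4*O/3 (p(o, O) = -(-4*O)/3 = -(-4)*O/3 = 4*O/3)
G = -205/4 (G = -10 - ((1 - 19)/(-2 - 6) - 1*(-39)) = -10 - (-18/(-8) + 39) = -10 - (-18*(-1/8) + 39) = -10 - (9/4 + 39) = -10 - 1*165/4 = -10 - 165/4 = -205/4 ≈ -51.250)
V = -213/4 (V = -2 - 205/4 = -213/4 ≈ -53.250)
(p(-11, 3) + V)**2 = ((4/3)*3 - 213/4)**2 = (4 - 213/4)**2 = (-197/4)**2 = 38809/16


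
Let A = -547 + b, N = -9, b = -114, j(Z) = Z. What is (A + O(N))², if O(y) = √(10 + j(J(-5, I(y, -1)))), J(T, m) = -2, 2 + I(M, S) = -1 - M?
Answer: 436929 - 2644*√2 ≈ 4.3319e+5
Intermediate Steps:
I(M, S) = -3 - M (I(M, S) = -2 + (-1 - M) = -3 - M)
O(y) = 2*√2 (O(y) = √(10 - 2) = √8 = 2*√2)
A = -661 (A = -547 - 114 = -661)
(A + O(N))² = (-661 + 2*√2)²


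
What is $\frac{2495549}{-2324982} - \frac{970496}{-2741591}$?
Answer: $- \frac{4585388947387}{6374149726362} \approx -0.71937$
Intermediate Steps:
$\frac{2495549}{-2324982} - \frac{970496}{-2741591} = 2495549 \left(- \frac{1}{2324982}\right) - - \frac{970496}{2741591} = - \frac{2495549}{2324982} + \frac{970496}{2741591} = - \frac{4585388947387}{6374149726362}$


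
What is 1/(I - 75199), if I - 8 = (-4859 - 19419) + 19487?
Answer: -1/79982 ≈ -1.2503e-5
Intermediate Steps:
I = -4783 (I = 8 + ((-4859 - 19419) + 19487) = 8 + (-24278 + 19487) = 8 - 4791 = -4783)
1/(I - 75199) = 1/(-4783 - 75199) = 1/(-79982) = -1/79982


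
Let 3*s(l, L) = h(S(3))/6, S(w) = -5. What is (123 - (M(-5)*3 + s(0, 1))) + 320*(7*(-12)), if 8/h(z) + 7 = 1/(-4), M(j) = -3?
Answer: -6981212/261 ≈ -26748.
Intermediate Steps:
h(z) = -32/29 (h(z) = 8/(-7 + 1/(-4)) = 8/(-7 - ¼) = 8/(-29/4) = 8*(-4/29) = -32/29)
s(l, L) = -16/261 (s(l, L) = (-32/29/6)/3 = (-32/29*⅙)/3 = (⅓)*(-16/87) = -16/261)
(123 - (M(-5)*3 + s(0, 1))) + 320*(7*(-12)) = (123 - (-3*3 - 16/261)) + 320*(7*(-12)) = (123 - (-9 - 16/261)) + 320*(-84) = (123 - 1*(-2365/261)) - 26880 = (123 + 2365/261) - 26880 = 34468/261 - 26880 = -6981212/261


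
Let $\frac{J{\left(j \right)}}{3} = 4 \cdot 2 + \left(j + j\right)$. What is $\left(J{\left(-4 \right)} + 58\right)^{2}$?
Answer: $3364$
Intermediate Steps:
$J{\left(j \right)} = 24 + 6 j$ ($J{\left(j \right)} = 3 \left(4 \cdot 2 + \left(j + j\right)\right) = 3 \left(8 + 2 j\right) = 24 + 6 j$)
$\left(J{\left(-4 \right)} + 58\right)^{2} = \left(\left(24 + 6 \left(-4\right)\right) + 58\right)^{2} = \left(\left(24 - 24\right) + 58\right)^{2} = \left(0 + 58\right)^{2} = 58^{2} = 3364$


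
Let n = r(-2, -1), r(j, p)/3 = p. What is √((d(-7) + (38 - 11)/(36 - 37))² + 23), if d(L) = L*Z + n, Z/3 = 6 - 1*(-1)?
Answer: 2*√7838 ≈ 177.06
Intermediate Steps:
r(j, p) = 3*p
n = -3 (n = 3*(-1) = -3)
Z = 21 (Z = 3*(6 - 1*(-1)) = 3*(6 + 1) = 3*7 = 21)
d(L) = -3 + 21*L (d(L) = L*21 - 3 = 21*L - 3 = -3 + 21*L)
√((d(-7) + (38 - 11)/(36 - 37))² + 23) = √(((-3 + 21*(-7)) + (38 - 11)/(36 - 37))² + 23) = √(((-3 - 147) + 27/(-1))² + 23) = √((-150 + 27*(-1))² + 23) = √((-150 - 27)² + 23) = √((-177)² + 23) = √(31329 + 23) = √31352 = 2*√7838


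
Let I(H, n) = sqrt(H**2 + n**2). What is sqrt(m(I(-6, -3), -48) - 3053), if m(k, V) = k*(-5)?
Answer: sqrt(-3053 - 15*sqrt(5)) ≈ 55.557*I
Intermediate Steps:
m(k, V) = -5*k
sqrt(m(I(-6, -3), -48) - 3053) = sqrt(-5*sqrt((-6)**2 + (-3)**2) - 3053) = sqrt(-5*sqrt(36 + 9) - 3053) = sqrt(-15*sqrt(5) - 3053) = sqrt(-3053 - 15*sqrt(5))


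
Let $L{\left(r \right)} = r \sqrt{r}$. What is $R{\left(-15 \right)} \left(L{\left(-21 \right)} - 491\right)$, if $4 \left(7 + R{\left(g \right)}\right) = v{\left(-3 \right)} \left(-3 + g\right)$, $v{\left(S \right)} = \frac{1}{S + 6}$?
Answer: $\frac{8347}{2} + \frac{357 i \sqrt{21}}{2} \approx 4173.5 + 817.99 i$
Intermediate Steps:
$L{\left(r \right)} = r^{\frac{3}{2}}$
$v{\left(S \right)} = \frac{1}{6 + S}$
$R{\left(g \right)} = - \frac{29}{4} + \frac{g}{12}$ ($R{\left(g \right)} = -7 + \frac{\frac{1}{6 - 3} \left(-3 + g\right)}{4} = -7 + \frac{\frac{1}{3} \left(-3 + g\right)}{4} = -7 + \frac{-1 + \frac{g}{3}}{4} = -7 + \left(- \frac{1}{4} + \frac{g}{12}\right) = - \frac{29}{4} + \frac{g}{12}$)
$R{\left(-15 \right)} \left(L{\left(-21 \right)} - 491\right) = \left(- \frac{29}{4} + \frac{1}{12} \left(-15\right)\right) \left(\left(-21\right)^{\frac{3}{2}} - 491\right) = \left(- \frac{29}{4} - \frac{5}{4}\right) \left(- 21 i \sqrt{21} - 491\right) = - \frac{17 \left(-491 - 21 i \sqrt{21}\right)}{2} = \frac{8347}{2} + \frac{357 i \sqrt{21}}{2}$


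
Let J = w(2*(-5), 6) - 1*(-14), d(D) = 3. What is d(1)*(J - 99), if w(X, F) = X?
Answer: -285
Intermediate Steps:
J = 4 (J = 2*(-5) - 1*(-14) = -10 + 14 = 4)
d(1)*(J - 99) = 3*(4 - 99) = 3*(-95) = -285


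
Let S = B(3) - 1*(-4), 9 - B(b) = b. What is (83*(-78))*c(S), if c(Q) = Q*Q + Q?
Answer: -712140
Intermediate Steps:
B(b) = 9 - b
S = 10 (S = (9 - 1*3) - 1*(-4) = (9 - 3) + 4 = 6 + 4 = 10)
c(Q) = Q + Q**2 (c(Q) = Q**2 + Q = Q + Q**2)
(83*(-78))*c(S) = (83*(-78))*(10*(1 + 10)) = -64740*11 = -6474*110 = -712140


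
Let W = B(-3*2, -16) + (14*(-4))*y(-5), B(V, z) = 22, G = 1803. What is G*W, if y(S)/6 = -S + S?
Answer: 39666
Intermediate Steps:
y(S) = 0 (y(S) = 6*(-S + S) = 6*0 = 0)
W = 22 (W = 22 + (14*(-4))*0 = 22 - 56*0 = 22 + 0 = 22)
G*W = 1803*22 = 39666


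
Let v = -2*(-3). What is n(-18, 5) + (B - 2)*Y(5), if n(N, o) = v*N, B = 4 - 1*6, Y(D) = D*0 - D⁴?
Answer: 2392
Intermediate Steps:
Y(D) = -D⁴ (Y(D) = 0 - D⁴ = -D⁴)
v = 6
B = -2 (B = 4 - 6 = -2)
n(N, o) = 6*N
n(-18, 5) + (B - 2)*Y(5) = 6*(-18) + (-2 - 2)*(-1*5⁴) = -108 - (-4)*625 = -108 - 4*(-625) = -108 + 2500 = 2392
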